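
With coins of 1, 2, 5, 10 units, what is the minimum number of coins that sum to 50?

5

50 = 5×10
Total coins = 5 = 5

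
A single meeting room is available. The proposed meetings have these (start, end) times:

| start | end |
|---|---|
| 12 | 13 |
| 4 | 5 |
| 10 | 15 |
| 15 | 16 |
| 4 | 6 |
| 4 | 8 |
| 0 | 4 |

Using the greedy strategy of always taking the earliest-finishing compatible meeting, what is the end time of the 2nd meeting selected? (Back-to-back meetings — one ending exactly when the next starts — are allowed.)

Greedy by earliest finish: after sorting by end time, pick each interval compatible with the last pick.
By end time: (0,4), (4,5), (4,6), (4,8), (12,13), (10,15), (15,16).
Pick (0,4); next start ≥ 4 → (4,5); next start ≥ 5 → (12,13); next start ≥ 13 → (15,16).
Selected: (0,4) (4,5) (12,13) (15,16)

5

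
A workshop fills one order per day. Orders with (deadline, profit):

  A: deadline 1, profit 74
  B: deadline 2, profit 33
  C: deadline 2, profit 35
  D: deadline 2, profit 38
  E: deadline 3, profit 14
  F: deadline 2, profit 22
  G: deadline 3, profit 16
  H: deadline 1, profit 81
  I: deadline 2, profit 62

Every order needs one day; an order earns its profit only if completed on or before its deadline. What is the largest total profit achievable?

159

Take jobs in profit order; each goes to the latest open slot no later than its deadline.
Profit order: H=81 A=74 I=62 D=38 C=35 B=33 F=22 G=16 E=14
Assign: H→slot 1, A skipped, I→slot 2, D skipped, C skipped, B skipped, F skipped, G→slot 3, E skipped.
Slots: [1:H] [2:I] [3:G]
Profit = 81 + 62 + 16 = 159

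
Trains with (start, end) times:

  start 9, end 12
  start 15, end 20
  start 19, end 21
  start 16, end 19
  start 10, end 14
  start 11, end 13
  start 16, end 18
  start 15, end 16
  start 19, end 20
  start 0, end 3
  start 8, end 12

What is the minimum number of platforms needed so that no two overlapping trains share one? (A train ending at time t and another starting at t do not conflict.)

4

The answer is the maximum number of intervals overlapping at any instant.
Events (time:±→running): 0:+→1 3:-→0 8:+→1 9:+→2 10:+→3 11:+→4 … peak 4.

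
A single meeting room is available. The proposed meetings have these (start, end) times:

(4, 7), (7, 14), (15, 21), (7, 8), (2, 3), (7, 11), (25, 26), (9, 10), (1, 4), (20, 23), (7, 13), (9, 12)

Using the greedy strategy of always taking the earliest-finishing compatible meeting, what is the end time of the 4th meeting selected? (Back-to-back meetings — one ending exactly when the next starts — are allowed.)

Greedy by earliest finish: after sorting by end time, pick each interval compatible with the last pick.
By end time: (2,3), (1,4), (4,7), (7,8), (9,10), (7,11), (9,12), (7,13), (7,14), (15,21), (20,23), (25,26).
Pick (2,3); next start ≥ 3 → (4,7); next start ≥ 7 → (7,8); next start ≥ 8 → (9,10); next start ≥ 10 → (15,21); next start ≥ 21 → (25,26).
Selected: (2,3) (4,7) (7,8) (9,10) (15,21) (25,26)

10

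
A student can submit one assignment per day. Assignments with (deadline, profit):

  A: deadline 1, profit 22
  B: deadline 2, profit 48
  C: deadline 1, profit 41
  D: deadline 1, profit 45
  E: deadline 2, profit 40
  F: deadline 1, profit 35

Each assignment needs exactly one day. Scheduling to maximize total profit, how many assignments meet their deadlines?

By profit: B(d2,48), D(d1,45), C(d1,41), E(d2,40), F(d1,35), A(d1,22)
B→slot 2; D→slot 1; C skipped; E skipped; F skipped; A skipped.
2 of 6 scheduled.

2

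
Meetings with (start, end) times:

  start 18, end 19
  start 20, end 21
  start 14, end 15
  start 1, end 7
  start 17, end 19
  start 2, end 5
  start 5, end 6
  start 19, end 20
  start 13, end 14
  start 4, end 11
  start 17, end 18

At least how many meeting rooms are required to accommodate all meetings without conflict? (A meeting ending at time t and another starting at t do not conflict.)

3

Count concurrent intervals with a sweep; the peak is the room count.
starts: [1, 2, 4, 5, 13, 14, 17, 17, 18, 19, 20]
ends:   [5, 6, 7, 11, 14, 15, 18, 19, 19, 20, 21]
s1→1 s2→2 s4→3  — peak 3.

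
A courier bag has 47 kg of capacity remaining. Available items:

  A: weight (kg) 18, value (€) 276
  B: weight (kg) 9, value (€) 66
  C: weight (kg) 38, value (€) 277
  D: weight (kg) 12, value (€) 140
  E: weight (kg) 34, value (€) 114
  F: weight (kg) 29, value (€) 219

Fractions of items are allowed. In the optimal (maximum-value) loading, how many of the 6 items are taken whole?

2

Sort by value per unit weight and fill in that order.
Ratios (sorted): A 15.33, D 11.67, F 7.55, B 7.33, C 7.29, E 3.35
take A (18 @ 276); take D (12 @ 140); take 17/29 of F → 128.38. Capacity used 47/47.
2 item(s) taken whole; one partial (take 17/29 of F).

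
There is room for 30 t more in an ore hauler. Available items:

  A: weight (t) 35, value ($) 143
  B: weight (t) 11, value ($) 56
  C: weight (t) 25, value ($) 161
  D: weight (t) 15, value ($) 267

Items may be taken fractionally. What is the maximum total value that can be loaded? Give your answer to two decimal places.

363.60

Order: D (267/15=17.80) > C (161/25=6.44) > B (56/11=5.09) > A (143/35=4.09)
Fill: take D (15 @ 267) → take 15/25 of C → 96.60; 30/30 used.
Total value = 363.60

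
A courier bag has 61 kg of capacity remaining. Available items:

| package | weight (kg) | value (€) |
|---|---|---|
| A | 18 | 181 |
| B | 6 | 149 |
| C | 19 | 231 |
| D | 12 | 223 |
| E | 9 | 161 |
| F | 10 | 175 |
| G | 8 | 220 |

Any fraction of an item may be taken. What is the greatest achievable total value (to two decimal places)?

Ratios (sorted): G 27.50, B 24.83, D 18.58, E 17.89, F 17.50, C 12.16, A 10.06
take G (8 @ 220); take B (6 @ 149); take D (12 @ 223); take E (9 @ 161); take F (10 @ 175); take 16/19 of C → 194.53. Capacity used 61/61.
Total value = 1122.53

1122.53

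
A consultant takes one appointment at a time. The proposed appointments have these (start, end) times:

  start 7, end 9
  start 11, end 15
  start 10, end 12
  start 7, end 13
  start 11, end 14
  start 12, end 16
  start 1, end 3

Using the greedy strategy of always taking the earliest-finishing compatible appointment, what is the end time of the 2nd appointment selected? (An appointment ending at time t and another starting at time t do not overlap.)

9

Sorted by end: (1,3)  (7,9)  (10,12)  (7,13)  (11,14)  (11,15)  (12,16)
take (1,3); take (7,9); take (10,12); skip (7,13); skip (11,14); take (12,16).
Selected: (1,3) (7,9) (10,12) (12,16)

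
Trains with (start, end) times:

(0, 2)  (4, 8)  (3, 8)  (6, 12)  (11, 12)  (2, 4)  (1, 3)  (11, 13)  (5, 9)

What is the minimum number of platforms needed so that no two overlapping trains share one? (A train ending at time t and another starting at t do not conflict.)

4

starts: [0, 1, 2, 3, 4, 5, 6, 11, 11]
ends:   [2, 3, 4, 8, 8, 9, 12, 12, 13]
s0→1 s1→2 e2→1 s2→2 e3→1 s3→2 e4→1 s4→2 s5→3 s6→4  — peak 4.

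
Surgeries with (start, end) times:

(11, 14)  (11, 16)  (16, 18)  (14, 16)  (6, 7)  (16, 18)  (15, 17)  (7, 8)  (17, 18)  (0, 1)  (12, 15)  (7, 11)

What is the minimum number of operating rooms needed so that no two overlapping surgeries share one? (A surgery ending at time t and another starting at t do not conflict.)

starts: [0, 6, 7, 7, 11, 11, 12, 14, 15, 16, 16, 17]
ends:   [1, 7, 8, 11, 14, 15, 16, 16, 17, 18, 18, 18]
s0→1 e1→0 s6→1 e7→0 s7→1 s7→2 e8→1 e11→0 s11→1 s11→2 s12→3  — peak 3.

3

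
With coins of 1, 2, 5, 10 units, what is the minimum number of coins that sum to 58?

Greedy: take as many of the largest coin as possible, then repeat with the remainder.
58 = 5×10 + 1×5 + 1×2 + 1×1
Total coins = 5 + 1 + 1 + 1 = 8

8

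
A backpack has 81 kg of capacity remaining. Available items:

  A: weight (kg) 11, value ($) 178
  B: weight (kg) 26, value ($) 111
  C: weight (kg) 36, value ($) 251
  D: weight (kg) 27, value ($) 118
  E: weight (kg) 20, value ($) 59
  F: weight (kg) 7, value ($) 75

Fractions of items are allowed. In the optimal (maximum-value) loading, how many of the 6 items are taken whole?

Order: A (178/11=16.18) > F (75/7=10.71) > C (251/36=6.97) > D (118/27=4.37) > B (111/26=4.27) > E (59/20=2.95)
Fill: take A (11 @ 178) → take F (7 @ 75) → take C (36 @ 251) → take D (27 @ 118); 81/81 used.
4 item(s) taken whole.

4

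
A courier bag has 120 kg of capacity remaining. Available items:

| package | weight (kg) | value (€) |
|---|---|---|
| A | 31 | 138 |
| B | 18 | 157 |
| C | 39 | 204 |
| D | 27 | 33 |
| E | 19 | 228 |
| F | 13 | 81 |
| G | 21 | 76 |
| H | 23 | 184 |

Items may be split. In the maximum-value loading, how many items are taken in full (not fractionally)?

5

Ratios (sorted): E 12.00, B 8.72, H 8.00, F 6.23, C 5.23, A 4.45, G 3.62, D 1.22
take E (19 @ 228); take B (18 @ 157); take H (23 @ 184); take F (13 @ 81); take C (39 @ 204); take 8/31 of A → 35.61. Capacity used 120/120.
5 item(s) taken whole; one partial (take 8/31 of A).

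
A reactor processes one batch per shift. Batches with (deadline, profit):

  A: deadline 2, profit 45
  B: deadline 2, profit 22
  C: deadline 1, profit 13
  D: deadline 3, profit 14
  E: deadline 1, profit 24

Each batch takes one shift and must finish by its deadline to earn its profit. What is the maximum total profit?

Profit order: A=45 E=24 B=22 D=14 C=13
Assign: A→slot 2, E→slot 1, B skipped, D→slot 3, C skipped.
Slots: [1:E] [2:A] [3:D]
Profit = 24 + 45 + 14 = 83

83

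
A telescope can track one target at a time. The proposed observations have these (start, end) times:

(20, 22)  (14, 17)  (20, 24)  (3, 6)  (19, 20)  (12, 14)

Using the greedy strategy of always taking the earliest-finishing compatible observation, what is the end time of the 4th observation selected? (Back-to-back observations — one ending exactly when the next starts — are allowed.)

Order by finish time; keep every interval that doesn't clash with the previous kept one.
Sorted by end: (3,6)  (12,14)  (14,17)  (19,20)  (20,22)  (20,24)
take (3,6); take (12,14); take (14,17); take (19,20); take (20,22).
Selected: (3,6) (12,14) (14,17) (19,20) (20,22)

20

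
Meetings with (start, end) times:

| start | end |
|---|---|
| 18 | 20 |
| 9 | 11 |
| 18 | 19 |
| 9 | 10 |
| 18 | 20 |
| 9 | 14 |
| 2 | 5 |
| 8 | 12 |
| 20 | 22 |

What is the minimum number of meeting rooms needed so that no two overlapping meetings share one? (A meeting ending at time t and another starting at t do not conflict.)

starts: [2, 8, 9, 9, 9, 18, 18, 18, 20]
ends:   [5, 10, 11, 12, 14, 19, 20, 20, 22]
s2→1 e5→0 s8→1 s9→2 s9→3 s9→4  — peak 4.

4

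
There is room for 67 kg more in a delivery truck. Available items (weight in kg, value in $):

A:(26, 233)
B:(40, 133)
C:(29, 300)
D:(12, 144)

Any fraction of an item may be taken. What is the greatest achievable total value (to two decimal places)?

677.00

Greedy by value/weight ratio, highest first.
Order: D (144/12=12.00) > C (300/29=10.34) > A (233/26=8.96) > B (133/40=3.33)
Fill: take D (12 @ 144) → take C (29 @ 300) → take A (26 @ 233); 67/67 used.
Total value = 677.00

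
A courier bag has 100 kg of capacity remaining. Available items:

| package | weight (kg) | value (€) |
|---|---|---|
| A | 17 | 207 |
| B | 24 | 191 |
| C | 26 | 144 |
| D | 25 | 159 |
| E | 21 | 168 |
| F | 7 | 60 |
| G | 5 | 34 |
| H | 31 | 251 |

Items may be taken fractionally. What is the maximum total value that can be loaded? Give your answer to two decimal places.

877.00

Sort by value per unit weight and fill in that order.
Order: A (207/17=12.18) > F (60/7=8.57) > H (251/31=8.10) > E (168/21=8.00) > B (191/24=7.96) > G (34/5=6.80) > D (159/25=6.36) > C (144/26=5.54)
Fill: take A (17 @ 207) → take F (7 @ 60) → take H (31 @ 251) → take E (21 @ 168) → take B (24 @ 191); 100/100 used.
Total value = 877.00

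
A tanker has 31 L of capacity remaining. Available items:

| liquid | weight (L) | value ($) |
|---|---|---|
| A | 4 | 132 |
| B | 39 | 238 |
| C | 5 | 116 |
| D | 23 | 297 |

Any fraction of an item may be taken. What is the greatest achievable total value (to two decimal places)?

532.09

Sort by value per unit weight and fill in that order.
Order: A (132/4=33.00) > C (116/5=23.20) > D (297/23=12.91) > B (238/39=6.10)
Fill: take A (4 @ 132) → take C (5 @ 116) → take 22/23 of D → 284.09; 31/31 used.
Total value = 532.09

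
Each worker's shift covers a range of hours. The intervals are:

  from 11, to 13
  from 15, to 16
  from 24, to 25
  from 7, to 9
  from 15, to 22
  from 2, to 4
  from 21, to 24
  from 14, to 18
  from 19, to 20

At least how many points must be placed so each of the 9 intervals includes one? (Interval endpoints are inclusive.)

6

Process intervals by earliest right end; each time one isn't hit yet, stab at its right endpoint.
By right end: [2,4]  [7,9]  [11,13]  [15,16]  [14,18]  [19,20]  [15,22]  [21,24]  [24,25]
[2,4] uncovered → point at 4; [7,9] uncovered → point at 9; [11,13] uncovered → point at 13; [15,16] uncovered → point at 16; [19,20] uncovered → point at 20; [21,24] uncovered → point at 24.
Points: 4, 9, 13, 16, 20, 24 (6 total).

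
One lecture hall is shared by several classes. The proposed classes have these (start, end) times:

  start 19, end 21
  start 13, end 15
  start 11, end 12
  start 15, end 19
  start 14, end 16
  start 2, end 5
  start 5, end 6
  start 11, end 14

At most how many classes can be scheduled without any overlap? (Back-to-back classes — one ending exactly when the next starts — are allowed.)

Order by finish time; keep every interval that doesn't clash with the previous kept one.
By end time: (2,5), (5,6), (11,12), (11,14), (13,15), (14,16), (15,19), (19,21).
Pick (2,5); next start ≥ 5 → (5,6); next start ≥ 6 → (11,12); next start ≥ 12 → (13,15); next start ≥ 15 → (15,19); next start ≥ 19 → (19,21).
Selected 6 classes.

6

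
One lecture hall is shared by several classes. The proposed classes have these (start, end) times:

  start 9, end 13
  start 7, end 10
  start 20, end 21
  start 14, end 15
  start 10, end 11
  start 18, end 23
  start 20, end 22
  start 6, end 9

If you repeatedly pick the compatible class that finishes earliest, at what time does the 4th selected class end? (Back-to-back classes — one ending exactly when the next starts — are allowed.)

21

Order by finish time; keep every interval that doesn't clash with the previous kept one.
By end time: (6,9), (7,10), (10,11), (9,13), (14,15), (20,21), (20,22), (18,23).
Pick (6,9); next start ≥ 9 → (10,11); next start ≥ 11 → (14,15); next start ≥ 15 → (20,21).
Selected: (6,9) (10,11) (14,15) (20,21)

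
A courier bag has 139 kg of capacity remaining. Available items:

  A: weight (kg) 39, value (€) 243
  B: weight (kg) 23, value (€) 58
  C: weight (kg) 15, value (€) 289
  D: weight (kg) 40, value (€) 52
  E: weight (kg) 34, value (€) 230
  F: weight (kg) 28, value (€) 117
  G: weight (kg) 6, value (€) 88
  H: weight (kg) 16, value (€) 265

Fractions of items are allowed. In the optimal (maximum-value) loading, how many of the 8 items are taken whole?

Sort by value per unit weight and fill in that order.
Order: C (289/15=19.27) > H (265/16=16.56) > G (88/6=14.67) > E (230/34=6.76) > A (243/39=6.23) > F (117/28=4.18) > B (58/23=2.52) > D (52/40=1.30)
Fill: take C (15 @ 289) → take H (16 @ 265) → take G (6 @ 88) → take E (34 @ 230) → take A (39 @ 243) → take F (28 @ 117) → take 1/23 of B → 2.52; 139/139 used.
6 item(s) taken whole; one partial (take 1/23 of B).

6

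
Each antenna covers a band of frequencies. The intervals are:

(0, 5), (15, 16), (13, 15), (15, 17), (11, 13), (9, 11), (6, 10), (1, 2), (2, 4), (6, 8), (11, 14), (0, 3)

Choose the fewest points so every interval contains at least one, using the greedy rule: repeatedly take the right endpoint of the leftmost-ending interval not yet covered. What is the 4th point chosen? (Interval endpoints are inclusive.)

Sorted: [1,2] [0,3] [2,4] [0,5] [6,8] [6,10] [9,11] [11,13] [11,14] [13,15] [15,16] [15,17]
{[1,2],[0,3],[2,4],[0,5]} hit by 2; {[6,8],[6,10]} hit by 8; {[9,11],[11,13],[11,14]} hit by 11; {[13,15],[15,16],[15,17]} hit by 15.
Points: 2, 8, 11, 15 (4 total).

15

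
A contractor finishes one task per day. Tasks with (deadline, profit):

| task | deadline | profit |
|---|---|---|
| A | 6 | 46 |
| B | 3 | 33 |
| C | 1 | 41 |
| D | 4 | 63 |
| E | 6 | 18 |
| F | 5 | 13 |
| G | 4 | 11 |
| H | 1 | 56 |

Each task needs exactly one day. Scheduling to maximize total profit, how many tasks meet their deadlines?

Profit order: D=63 H=56 A=46 C=41 B=33 E=18 F=13 G=11
Assign: D→slot 4, H→slot 1, A→slot 6, C skipped, B→slot 3, E→slot 5, F→slot 2, G skipped.
Slots: [1:H] [2:F] [3:B] [4:D] [5:E] [6:A]
6 of 8 scheduled.

6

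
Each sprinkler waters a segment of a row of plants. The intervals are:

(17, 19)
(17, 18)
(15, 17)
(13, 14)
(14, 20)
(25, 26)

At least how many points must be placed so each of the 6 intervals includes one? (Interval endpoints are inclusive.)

3

Process intervals by earliest right end; each time one isn't hit yet, stab at its right endpoint.
By right end: [13,14]  [15,17]  [17,18]  [17,19]  [14,20]  [25,26]
[13,14] uncovered → point at 14; [15,17] uncovered → point at 17; [25,26] uncovered → point at 26.
Points: 14, 17, 26 (3 total).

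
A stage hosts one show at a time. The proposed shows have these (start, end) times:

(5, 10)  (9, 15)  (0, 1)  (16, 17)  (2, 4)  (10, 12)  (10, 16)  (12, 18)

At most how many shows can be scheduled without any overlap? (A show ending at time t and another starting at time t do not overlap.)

5

By end time: (0,1), (2,4), (5,10), (10,12), (9,15), (10,16), (16,17), (12,18).
Pick (0,1); next start ≥ 1 → (2,4); next start ≥ 4 → (5,10); next start ≥ 10 → (10,12); next start ≥ 12 → (16,17).
Selected 5 shows.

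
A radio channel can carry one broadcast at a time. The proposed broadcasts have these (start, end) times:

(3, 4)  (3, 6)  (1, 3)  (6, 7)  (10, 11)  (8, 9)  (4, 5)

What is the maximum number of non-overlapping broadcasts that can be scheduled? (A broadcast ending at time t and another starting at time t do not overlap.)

6

Sorted by end: (1,3)  (3,4)  (4,5)  (3,6)  (6,7)  (8,9)  (10,11)
take (1,3); take (3,4); take (4,5); skip (3,6); take (6,7); take (8,9); take (10,11).
Selected 6 broadcasts.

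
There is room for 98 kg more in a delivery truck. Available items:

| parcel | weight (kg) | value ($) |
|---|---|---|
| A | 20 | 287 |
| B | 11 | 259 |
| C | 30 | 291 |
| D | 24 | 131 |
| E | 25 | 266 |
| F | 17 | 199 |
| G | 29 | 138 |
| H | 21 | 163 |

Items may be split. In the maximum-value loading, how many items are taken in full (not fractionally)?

Order: B (259/11=23.55) > A (287/20=14.35) > F (199/17=11.71) > E (266/25=10.64) > C (291/30=9.70) > H (163/21=7.76) > D (131/24=5.46) > G (138/29=4.76)
Fill: take B (11 @ 259) → take A (20 @ 287) → take F (17 @ 199) → take E (25 @ 266) → take 25/30 of C → 242.50; 98/98 used.
4 item(s) taken whole; one partial (take 25/30 of C).

4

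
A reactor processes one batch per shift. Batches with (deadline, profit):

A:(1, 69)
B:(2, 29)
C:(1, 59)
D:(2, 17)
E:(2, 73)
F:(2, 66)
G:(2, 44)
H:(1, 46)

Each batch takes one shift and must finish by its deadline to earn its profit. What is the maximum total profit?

Take jobs in profit order; each goes to the latest open slot no later than its deadline.
Profit order: E=73 A=69 F=66 C=59 H=46 G=44 B=29 D=17
Assign: E→slot 2, A→slot 1, F skipped, C skipped, H skipped, G skipped, B skipped, D skipped.
Slots: [1:A] [2:E]
Profit = 69 + 73 = 142

142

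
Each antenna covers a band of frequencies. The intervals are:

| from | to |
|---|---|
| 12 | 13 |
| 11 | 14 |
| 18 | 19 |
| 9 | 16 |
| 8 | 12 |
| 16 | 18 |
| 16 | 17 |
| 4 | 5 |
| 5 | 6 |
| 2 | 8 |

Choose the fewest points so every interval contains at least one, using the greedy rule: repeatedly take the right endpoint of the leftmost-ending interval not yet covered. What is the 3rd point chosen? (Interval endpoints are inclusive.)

Process intervals by earliest right end; each time one isn't hit yet, stab at its right endpoint.
Sorted: [4,5] [5,6] [2,8] [8,12] [12,13] [11,14] [9,16] [16,17] [16,18] [18,19]
{[4,5],[5,6],[2,8]} hit by 5; {[8,12],[12,13],[11,14],[9,16]} hit by 12; {[16,17],[16,18]} hit by 17; {[18,19]} hit by 19.
Points: 5, 12, 17, 19 (4 total).

17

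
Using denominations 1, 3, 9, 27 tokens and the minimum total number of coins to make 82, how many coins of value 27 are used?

Greedy: take as many of the largest coin as possible, then repeat with the remainder.
82 = 3×27 + 1×1
Count of 27: 3

3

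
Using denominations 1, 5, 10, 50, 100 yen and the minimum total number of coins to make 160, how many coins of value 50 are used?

1

Greedy: take as many of the largest coin as possible, then repeat with the remainder.
160 − 1×100→60 − 1×50→10 − 1×10→0
Count of 50: 1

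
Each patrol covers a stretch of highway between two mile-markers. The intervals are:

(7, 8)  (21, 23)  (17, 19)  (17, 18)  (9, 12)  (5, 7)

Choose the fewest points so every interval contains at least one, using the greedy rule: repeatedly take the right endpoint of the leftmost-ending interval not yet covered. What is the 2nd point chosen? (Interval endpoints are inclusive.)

Process intervals by earliest right end; each time one isn't hit yet, stab at its right endpoint.
Sorted: [5,7] [7,8] [9,12] [17,18] [17,19] [21,23]
{[5,7],[7,8]} hit by 7; {[9,12]} hit by 12; {[17,18],[17,19]} hit by 18; {[21,23]} hit by 23.
Points: 7, 12, 18, 23 (4 total).

12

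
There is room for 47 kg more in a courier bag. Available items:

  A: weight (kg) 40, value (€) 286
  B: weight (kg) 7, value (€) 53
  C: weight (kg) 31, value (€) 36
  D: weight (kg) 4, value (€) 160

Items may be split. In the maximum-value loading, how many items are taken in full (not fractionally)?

Greedy by value/weight ratio, highest first.
Ratios (sorted): D 40.00, B 7.57, A 7.15, C 1.16
take D (4 @ 160); take B (7 @ 53); take 36/40 of A → 257.40. Capacity used 47/47.
2 item(s) taken whole; one partial (take 36/40 of A).

2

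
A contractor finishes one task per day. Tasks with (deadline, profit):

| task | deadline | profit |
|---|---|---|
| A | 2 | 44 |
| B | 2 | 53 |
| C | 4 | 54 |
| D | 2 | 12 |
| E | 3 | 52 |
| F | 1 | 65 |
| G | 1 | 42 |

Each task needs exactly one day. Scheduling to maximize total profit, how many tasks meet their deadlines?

Profit order: F=65 C=54 B=53 E=52 A=44 G=42 D=12
Assign: F→slot 1, C→slot 4, B→slot 2, E→slot 3, A skipped, G skipped, D skipped.
Slots: [1:F] [2:B] [3:E] [4:C]
4 of 7 scheduled.

4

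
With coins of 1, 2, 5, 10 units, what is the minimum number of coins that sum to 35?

35 = 3×10 + 1×5
Total coins = 3 + 1 = 4

4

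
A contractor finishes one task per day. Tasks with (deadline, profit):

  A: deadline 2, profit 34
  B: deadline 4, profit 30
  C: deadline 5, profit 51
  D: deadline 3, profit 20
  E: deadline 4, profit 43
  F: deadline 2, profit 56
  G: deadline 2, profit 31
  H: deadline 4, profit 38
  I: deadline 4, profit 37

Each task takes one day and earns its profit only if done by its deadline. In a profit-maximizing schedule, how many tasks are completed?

By profit: F(d2,56), C(d5,51), E(d4,43), H(d4,38), I(d4,37), A(d2,34), G(d2,31), B(d4,30), D(d3,20)
F→slot 2; C→slot 5; E→slot 4; H→slot 3; I→slot 1; A skipped; G skipped; B skipped; D skipped.
5 of 9 scheduled.

5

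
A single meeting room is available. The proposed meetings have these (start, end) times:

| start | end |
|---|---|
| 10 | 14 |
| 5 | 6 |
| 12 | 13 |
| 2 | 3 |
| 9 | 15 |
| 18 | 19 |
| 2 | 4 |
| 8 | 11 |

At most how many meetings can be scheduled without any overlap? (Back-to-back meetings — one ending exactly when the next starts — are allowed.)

By end time: (2,3), (2,4), (5,6), (8,11), (12,13), (10,14), (9,15), (18,19).
Pick (2,3); next start ≥ 3 → (5,6); next start ≥ 6 → (8,11); next start ≥ 11 → (12,13); next start ≥ 13 → (18,19).
Selected 5 meetings.

5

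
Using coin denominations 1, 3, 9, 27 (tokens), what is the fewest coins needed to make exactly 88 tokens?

6

Use the largest denomination that fits, subtract, and repeat.
88 = 3×27 + 2×3 + 1×1
Total coins = 3 + 2 + 1 = 6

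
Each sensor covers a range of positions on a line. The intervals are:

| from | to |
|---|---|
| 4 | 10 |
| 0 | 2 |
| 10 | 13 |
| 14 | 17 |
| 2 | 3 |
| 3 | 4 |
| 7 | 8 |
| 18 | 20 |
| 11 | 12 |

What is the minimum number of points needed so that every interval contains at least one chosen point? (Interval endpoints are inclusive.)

By right end: [0,2]  [2,3]  [3,4]  [7,8]  [4,10]  [11,12]  [10,13]  [14,17]  [18,20]
[0,2] uncovered → point at 2; [3,4] uncovered → point at 4; [7,8] uncovered → point at 8; [11,12] uncovered → point at 12; [14,17] uncovered → point at 17; [18,20] uncovered → point at 20.
Points: 2, 4, 8, 12, 17, 20 (6 total).

6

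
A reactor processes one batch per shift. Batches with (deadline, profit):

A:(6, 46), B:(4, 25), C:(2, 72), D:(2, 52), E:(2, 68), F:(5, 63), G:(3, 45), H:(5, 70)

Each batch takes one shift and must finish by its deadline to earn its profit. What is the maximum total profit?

364

Profit order: C=72 H=70 E=68 F=63 D=52 A=46 G=45 B=25
Assign: C→slot 2, H→slot 5, E→slot 1, F→slot 4, D skipped, A→slot 6, G→slot 3, B skipped.
Slots: [1:E] [2:C] [3:G] [4:F] [5:H] [6:A]
Profit = 68 + 72 + 45 + 63 + 70 + 46 = 364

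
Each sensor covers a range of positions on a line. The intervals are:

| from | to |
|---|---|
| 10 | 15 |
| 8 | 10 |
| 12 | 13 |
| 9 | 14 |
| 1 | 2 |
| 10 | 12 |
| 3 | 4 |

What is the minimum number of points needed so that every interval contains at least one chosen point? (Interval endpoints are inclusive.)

By right end: [1,2]  [3,4]  [8,10]  [10,12]  [12,13]  [9,14]  [10,15]
[1,2] uncovered → point at 2; [3,4] uncovered → point at 4; [8,10] uncovered → point at 10; [12,13] uncovered → point at 13.
Points: 2, 4, 10, 13 (4 total).

4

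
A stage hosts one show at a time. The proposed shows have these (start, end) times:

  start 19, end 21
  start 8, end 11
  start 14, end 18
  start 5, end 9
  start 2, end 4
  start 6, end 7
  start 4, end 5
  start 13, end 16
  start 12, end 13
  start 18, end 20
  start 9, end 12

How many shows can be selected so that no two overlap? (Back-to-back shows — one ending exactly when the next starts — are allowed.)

7

Sort by end time and greedily take each interval whose start is ≥ the last chosen end.
By end time: (2,4), (4,5), (6,7), (5,9), (8,11), (9,12), (12,13), (13,16), (14,18), (18,20), (19,21).
Pick (2,4); next start ≥ 4 → (4,5); next start ≥ 5 → (6,7); next start ≥ 7 → (8,11); next start ≥ 11 → (12,13); next start ≥ 13 → (13,16); next start ≥ 16 → (18,20).
Selected 7 shows.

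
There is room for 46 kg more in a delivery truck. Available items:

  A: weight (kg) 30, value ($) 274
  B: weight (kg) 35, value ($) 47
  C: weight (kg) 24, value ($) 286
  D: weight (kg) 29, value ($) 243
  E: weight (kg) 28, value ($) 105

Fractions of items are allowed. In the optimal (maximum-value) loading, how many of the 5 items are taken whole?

Order: C (286/24=11.92) > A (274/30=9.13) > D (243/29=8.38) > E (105/28=3.75) > B (47/35=1.34)
Fill: take C (24 @ 286) → take 22/30 of A → 200.93; 46/46 used.
1 item(s) taken whole; one partial (take 22/30 of A).

1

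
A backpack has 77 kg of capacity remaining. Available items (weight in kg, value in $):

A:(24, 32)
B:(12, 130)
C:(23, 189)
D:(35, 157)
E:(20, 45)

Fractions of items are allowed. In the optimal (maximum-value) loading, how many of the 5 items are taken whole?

Ratios (sorted): B 10.83, C 8.22, D 4.49, E 2.25, A 1.33
take B (12 @ 130); take C (23 @ 189); take D (35 @ 157); take 7/20 of E → 15.75. Capacity used 77/77.
3 item(s) taken whole; one partial (take 7/20 of E).

3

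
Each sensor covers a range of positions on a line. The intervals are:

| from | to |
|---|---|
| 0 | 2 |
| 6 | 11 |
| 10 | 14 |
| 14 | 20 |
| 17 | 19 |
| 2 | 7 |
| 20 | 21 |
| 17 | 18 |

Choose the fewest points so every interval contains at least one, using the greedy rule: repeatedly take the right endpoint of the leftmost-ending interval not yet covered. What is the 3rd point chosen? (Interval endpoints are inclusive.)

By right end: [0,2]  [2,7]  [6,11]  [10,14]  [17,18]  [17,19]  [14,20]  [20,21]
[0,2] uncovered → point at 2; [6,11] uncovered → point at 11; [17,18] uncovered → point at 18; [20,21] uncovered → point at 21.
Points: 2, 11, 18, 21 (4 total).

18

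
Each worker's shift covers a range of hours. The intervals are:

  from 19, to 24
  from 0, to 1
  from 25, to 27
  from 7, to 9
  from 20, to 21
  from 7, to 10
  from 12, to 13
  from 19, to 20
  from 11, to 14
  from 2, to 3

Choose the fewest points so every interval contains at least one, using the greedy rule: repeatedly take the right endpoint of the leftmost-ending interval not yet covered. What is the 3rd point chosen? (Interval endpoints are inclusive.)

9

By right end: [0,1]  [2,3]  [7,9]  [7,10]  [12,13]  [11,14]  [19,20]  [20,21]  [19,24]  [25,27]
[0,1] uncovered → point at 1; [2,3] uncovered → point at 3; [7,9] uncovered → point at 9; [12,13] uncovered → point at 13; [19,20] uncovered → point at 20; [25,27] uncovered → point at 27.
Points: 1, 3, 9, 13, 20, 27 (6 total).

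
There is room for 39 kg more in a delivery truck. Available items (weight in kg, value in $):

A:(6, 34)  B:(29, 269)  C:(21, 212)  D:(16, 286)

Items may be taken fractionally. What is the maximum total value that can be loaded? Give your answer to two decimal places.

Greedy by value/weight ratio, highest first.
Order: D (286/16=17.88) > C (212/21=10.10) > B (269/29=9.28) > A (34/6=5.67)
Fill: take D (16 @ 286) → take C (21 @ 212) → take 2/29 of B → 18.55; 39/39 used.
Total value = 516.55

516.55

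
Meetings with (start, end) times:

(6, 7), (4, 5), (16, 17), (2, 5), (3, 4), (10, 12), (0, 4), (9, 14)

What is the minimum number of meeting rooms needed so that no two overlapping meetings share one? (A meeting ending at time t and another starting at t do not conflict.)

Count concurrent intervals with a sweep; the peak is the room count.
starts: [0, 2, 3, 4, 6, 9, 10, 16]
ends:   [4, 4, 5, 5, 7, 12, 14, 17]
s0→1 s2→2 s3→3  — peak 3.

3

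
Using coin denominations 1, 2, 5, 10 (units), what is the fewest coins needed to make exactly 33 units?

Use the largest denomination that fits, subtract, and repeat.
33 = 3×10 + 1×2 + 1×1
Total coins = 3 + 1 + 1 = 5

5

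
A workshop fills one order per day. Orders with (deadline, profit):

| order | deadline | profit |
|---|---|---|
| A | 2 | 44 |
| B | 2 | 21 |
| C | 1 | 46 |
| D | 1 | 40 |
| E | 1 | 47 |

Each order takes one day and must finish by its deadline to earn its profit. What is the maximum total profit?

Take jobs in profit order; each goes to the latest open slot no later than its deadline.
Profit order: E=47 C=46 A=44 D=40 B=21
Assign: E→slot 1, C skipped, A→slot 2, D skipped, B skipped.
Slots: [1:E] [2:A]
Profit = 47 + 44 = 91

91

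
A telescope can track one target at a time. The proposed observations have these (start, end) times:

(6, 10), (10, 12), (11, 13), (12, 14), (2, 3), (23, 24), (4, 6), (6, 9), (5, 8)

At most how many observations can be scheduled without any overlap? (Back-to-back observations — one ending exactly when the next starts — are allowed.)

Greedy by earliest finish: after sorting by end time, pick each interval compatible with the last pick.
By end time: (2,3), (4,6), (5,8), (6,9), (6,10), (10,12), (11,13), (12,14), (23,24).
Pick (2,3); next start ≥ 3 → (4,6); next start ≥ 6 → (6,9); next start ≥ 9 → (10,12); next start ≥ 12 → (12,14); next start ≥ 14 → (23,24).
Selected 6 observations.

6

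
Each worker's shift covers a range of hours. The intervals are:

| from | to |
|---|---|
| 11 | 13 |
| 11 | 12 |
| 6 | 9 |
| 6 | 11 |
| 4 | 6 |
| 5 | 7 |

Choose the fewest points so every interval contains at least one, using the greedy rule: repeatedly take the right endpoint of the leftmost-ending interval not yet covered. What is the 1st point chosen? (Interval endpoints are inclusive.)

By right end: [4,6]  [5,7]  [6,9]  [6,11]  [11,12]  [11,13]
[4,6] uncovered → point at 6; [11,12] uncovered → point at 12.
Points: 6, 12 (2 total).

6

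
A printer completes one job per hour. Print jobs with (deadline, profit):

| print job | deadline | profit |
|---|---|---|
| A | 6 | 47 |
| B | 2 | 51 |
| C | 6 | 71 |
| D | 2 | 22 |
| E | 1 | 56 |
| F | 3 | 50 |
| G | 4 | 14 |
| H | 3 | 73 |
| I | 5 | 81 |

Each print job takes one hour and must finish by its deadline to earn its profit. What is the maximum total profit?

379

Take jobs in profit order; each goes to the latest open slot no later than its deadline.
Profit order: I=81 H=73 C=71 E=56 B=51 F=50 A=47 D=22 G=14
Assign: I→slot 5, H→slot 3, C→slot 6, E→slot 1, B→slot 2, F skipped, A→slot 4, D skipped, G skipped.
Slots: [1:E] [2:B] [3:H] [4:A] [5:I] [6:C]
Profit = 56 + 51 + 73 + 47 + 81 + 71 = 379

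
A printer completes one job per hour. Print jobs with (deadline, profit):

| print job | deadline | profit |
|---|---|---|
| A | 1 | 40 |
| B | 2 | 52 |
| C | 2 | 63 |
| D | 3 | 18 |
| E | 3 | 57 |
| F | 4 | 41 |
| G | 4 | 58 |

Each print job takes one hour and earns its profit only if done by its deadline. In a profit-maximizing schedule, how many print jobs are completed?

Sort by profit descending; place each in the latest free slot ≤ its deadline.
By profit: C(d2,63), G(d4,58), E(d3,57), B(d2,52), F(d4,41), A(d1,40), D(d3,18)
C→slot 2; G→slot 4; E→slot 3; B→slot 1; F skipped; A skipped; D skipped.
4 of 7 scheduled.

4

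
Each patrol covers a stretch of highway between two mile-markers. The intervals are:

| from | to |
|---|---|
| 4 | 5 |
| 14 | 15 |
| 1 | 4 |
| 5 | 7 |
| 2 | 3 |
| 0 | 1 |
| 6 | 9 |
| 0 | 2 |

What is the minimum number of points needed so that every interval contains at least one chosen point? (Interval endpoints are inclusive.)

Sort by right endpoint; whenever an interval is uncovered, place a point at its right end.
By right end: [0,1]  [0,2]  [2,3]  [1,4]  [4,5]  [5,7]  [6,9]  [14,15]
[0,1] uncovered → point at 1; [2,3] uncovered → point at 3; [4,5] uncovered → point at 5; [6,9] uncovered → point at 9; [14,15] uncovered → point at 15.
Points: 1, 3, 5, 9, 15 (5 total).

5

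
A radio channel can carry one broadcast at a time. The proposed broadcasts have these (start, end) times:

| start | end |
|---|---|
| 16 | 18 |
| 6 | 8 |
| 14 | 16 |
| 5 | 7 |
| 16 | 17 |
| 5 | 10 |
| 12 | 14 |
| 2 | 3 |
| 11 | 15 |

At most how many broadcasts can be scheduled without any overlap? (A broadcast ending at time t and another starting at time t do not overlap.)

Greedy by earliest finish: after sorting by end time, pick each interval compatible with the last pick.
By end time: (2,3), (5,7), (6,8), (5,10), (12,14), (11,15), (14,16), (16,17), (16,18).
Pick (2,3); next start ≥ 3 → (5,7); next start ≥ 7 → (12,14); next start ≥ 14 → (14,16); next start ≥ 16 → (16,17).
Selected 5 broadcasts.

5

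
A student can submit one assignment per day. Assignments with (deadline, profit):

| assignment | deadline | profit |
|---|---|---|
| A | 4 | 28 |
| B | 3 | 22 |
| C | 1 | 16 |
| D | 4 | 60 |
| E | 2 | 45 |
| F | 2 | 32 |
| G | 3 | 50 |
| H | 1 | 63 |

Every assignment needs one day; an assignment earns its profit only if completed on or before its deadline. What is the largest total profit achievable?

218

Sort by profit descending; place each in the latest free slot ≤ its deadline.
Profit order: H=63 D=60 G=50 E=45 F=32 A=28 B=22 C=16
Assign: H→slot 1, D→slot 4, G→slot 3, E→slot 2, F skipped, A skipped, B skipped, C skipped.
Slots: [1:H] [2:E] [3:G] [4:D]
Profit = 63 + 45 + 50 + 60 = 218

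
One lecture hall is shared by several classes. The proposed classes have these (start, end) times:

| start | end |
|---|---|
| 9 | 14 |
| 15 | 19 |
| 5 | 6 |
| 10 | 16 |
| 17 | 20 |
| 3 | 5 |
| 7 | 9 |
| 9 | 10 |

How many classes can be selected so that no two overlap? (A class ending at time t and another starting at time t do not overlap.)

6

Order by finish time; keep every interval that doesn't clash with the previous kept one.
By end time: (3,5), (5,6), (7,9), (9,10), (9,14), (10,16), (15,19), (17,20).
Pick (3,5); next start ≥ 5 → (5,6); next start ≥ 6 → (7,9); next start ≥ 9 → (9,10); next start ≥ 10 → (10,16); next start ≥ 16 → (17,20).
Selected 6 classes.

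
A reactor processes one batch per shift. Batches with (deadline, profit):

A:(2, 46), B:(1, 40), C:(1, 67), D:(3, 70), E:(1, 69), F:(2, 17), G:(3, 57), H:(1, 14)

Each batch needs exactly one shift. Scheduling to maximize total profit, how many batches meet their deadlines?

Take jobs in profit order; each goes to the latest open slot no later than its deadline.
By profit: D(d3,70), E(d1,69), C(d1,67), G(d3,57), A(d2,46), B(d1,40), F(d2,17), H(d1,14)
D→slot 3; E→slot 1; C skipped; G→slot 2; A skipped; B skipped; F skipped; H skipped.
3 of 8 scheduled.

3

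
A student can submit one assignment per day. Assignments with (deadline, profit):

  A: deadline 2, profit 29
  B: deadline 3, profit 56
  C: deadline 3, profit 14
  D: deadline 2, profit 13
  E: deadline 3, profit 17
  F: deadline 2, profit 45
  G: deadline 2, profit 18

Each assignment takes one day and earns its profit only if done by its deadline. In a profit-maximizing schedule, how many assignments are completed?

3

Take jobs in profit order; each goes to the latest open slot no later than its deadline.
By profit: B(d3,56), F(d2,45), A(d2,29), G(d2,18), E(d3,17), C(d3,14), D(d2,13)
B→slot 3; F→slot 2; A→slot 1; G skipped; E skipped; C skipped; D skipped.
3 of 7 scheduled.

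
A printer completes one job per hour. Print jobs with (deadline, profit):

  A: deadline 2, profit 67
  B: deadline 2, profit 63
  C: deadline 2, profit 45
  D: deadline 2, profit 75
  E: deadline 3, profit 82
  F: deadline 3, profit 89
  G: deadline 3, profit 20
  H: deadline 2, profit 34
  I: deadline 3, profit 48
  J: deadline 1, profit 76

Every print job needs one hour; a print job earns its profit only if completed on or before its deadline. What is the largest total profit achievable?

Sort by profit descending; place each in the latest free slot ≤ its deadline.
By profit: F(d3,89), E(d3,82), J(d1,76), D(d2,75), A(d2,67), B(d2,63), I(d3,48), C(d2,45), H(d2,34), G(d3,20)
F→slot 3; E→slot 2; J→slot 1; D skipped; A skipped; B skipped; I skipped; C skipped; H skipped; G skipped.
Profit = 76 + 82 + 89 = 247

247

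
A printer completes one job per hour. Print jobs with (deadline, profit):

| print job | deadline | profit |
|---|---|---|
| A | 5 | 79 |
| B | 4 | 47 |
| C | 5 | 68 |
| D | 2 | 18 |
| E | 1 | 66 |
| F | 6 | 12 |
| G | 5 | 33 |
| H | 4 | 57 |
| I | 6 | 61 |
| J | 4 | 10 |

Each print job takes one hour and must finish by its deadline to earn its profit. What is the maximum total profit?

378

Sort by profit descending; place each in the latest free slot ≤ its deadline.
Profit order: A=79 C=68 E=66 I=61 H=57 B=47 G=33 D=18 F=12 J=10
Assign: A→slot 5, C→slot 4, E→slot 1, I→slot 6, H→slot 3, B→slot 2, G skipped, D skipped, F skipped, J skipped.
Slots: [1:E] [2:B] [3:H] [4:C] [5:A] [6:I]
Profit = 66 + 47 + 57 + 68 + 79 + 61 = 378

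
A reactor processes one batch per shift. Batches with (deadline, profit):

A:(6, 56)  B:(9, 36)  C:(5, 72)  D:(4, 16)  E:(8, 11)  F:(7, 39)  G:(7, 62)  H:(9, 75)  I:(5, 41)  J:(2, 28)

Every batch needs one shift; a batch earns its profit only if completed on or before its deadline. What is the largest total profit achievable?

By profit: H(d9,75), C(d5,72), G(d7,62), A(d6,56), I(d5,41), F(d7,39), B(d9,36), J(d2,28), D(d4,16), E(d8,11)
H→slot 9; C→slot 5; G→slot 7; A→slot 6; I→slot 4; F→slot 3; B→slot 8; J→slot 2; D→slot 1; E skipped.
Profit = 16 + 28 + 39 + 41 + 72 + 56 + 62 + 36 + 75 = 425

425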